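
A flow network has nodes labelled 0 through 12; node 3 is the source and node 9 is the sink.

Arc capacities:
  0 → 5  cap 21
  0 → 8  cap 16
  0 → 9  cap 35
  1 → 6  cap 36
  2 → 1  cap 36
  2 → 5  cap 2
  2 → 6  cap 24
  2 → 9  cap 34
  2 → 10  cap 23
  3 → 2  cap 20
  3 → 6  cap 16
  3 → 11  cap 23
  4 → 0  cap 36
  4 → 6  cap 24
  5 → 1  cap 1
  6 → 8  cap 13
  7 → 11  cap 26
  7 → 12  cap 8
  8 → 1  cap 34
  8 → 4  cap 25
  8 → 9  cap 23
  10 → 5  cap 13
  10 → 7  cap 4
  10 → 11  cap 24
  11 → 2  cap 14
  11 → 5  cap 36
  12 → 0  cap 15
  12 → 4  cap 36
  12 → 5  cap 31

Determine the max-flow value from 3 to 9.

Maximum flow value: 47

augment #1: 3→2→9 bottleneck 20, total now 20
augment #2: 3→6→8→9 bottleneck 13, total now 33
augment #3: 3→11→2→9 bottleneck 14, total now 47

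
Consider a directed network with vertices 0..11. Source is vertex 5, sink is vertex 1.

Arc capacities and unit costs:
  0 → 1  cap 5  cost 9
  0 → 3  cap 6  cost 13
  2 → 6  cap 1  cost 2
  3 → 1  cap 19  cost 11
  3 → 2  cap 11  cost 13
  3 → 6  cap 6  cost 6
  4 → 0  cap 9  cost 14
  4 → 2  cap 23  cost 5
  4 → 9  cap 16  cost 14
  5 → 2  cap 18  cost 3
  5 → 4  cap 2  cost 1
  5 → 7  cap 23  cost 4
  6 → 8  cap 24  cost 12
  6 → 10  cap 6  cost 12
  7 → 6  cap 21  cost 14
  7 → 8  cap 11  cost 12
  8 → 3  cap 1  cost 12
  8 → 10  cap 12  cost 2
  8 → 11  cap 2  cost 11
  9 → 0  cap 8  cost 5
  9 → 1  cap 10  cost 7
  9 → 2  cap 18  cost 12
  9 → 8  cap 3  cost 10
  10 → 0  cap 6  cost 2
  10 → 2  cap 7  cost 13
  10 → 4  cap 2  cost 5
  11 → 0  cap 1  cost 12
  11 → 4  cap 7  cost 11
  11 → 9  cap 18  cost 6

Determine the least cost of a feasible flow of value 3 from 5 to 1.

shortest-cost path #1: 5→4→9→1 push 2 @ unit cost 22 (adds 44)
shortest-cost path #2: 5→2→6→10→0→1 push 1 @ unit cost 28 (adds 28)
total cost = 72

Minimum cost for 3 units: 72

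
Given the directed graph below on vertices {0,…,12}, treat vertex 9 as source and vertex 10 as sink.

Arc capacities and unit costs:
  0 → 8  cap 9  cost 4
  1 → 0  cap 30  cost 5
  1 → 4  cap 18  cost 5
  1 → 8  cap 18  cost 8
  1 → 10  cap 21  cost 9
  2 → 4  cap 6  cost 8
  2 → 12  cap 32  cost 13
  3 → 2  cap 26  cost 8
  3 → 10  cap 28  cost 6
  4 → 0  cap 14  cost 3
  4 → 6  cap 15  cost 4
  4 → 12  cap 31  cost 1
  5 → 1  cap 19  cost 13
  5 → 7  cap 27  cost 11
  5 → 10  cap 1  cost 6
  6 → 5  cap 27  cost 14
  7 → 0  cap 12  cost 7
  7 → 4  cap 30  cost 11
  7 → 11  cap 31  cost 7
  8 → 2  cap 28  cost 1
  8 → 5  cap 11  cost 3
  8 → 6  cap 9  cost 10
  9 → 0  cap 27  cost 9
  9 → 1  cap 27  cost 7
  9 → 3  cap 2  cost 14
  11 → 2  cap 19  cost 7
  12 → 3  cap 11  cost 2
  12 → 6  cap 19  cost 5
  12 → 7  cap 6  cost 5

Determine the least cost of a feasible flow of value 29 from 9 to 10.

shortest-cost path #1: 9→1→10 push 21 @ unit cost 16 (adds 336)
shortest-cost path #2: 9→3→10 push 2 @ unit cost 20 (adds 40)
shortest-cost path #3: 9→1→4→12→3→10 push 6 @ unit cost 21 (adds 126)
total cost = 502

Minimum cost for 29 units: 502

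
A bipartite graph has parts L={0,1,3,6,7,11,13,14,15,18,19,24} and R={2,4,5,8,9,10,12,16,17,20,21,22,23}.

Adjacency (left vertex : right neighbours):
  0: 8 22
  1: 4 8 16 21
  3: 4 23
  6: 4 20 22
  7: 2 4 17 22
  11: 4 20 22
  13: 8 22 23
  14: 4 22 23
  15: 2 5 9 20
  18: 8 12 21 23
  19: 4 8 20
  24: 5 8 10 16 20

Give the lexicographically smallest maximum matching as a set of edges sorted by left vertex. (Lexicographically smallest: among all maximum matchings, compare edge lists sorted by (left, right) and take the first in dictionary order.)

|M| = 10 (so the lex-smallest maximum matching has 10 edges)
process left vertices in ascending order; for each, take the smallest-labelled available neighbour that still permits 10 edges overall, or leave it unmatched if none does
lex-smallest matching: {0-8, 1-16, 3-4, 6-20, 7-2, 11-22, 13-23, 15-5, 18-12, 24-10}

Lex-smallest maximum matching: {(0,8), (1,16), (3,4), (6,20), (7,2), (11,22), (13,23), (15,5), (18,12), (24,10)}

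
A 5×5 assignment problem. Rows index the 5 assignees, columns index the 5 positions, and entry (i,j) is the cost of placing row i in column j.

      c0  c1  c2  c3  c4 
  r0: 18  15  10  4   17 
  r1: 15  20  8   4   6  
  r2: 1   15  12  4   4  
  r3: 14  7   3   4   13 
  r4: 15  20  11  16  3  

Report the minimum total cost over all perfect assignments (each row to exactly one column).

Minimum assignment cost: 23

optimal assignment: row0→col3 (cost 4), row1→col2 (cost 8), row2→col0 (cost 1), row3→col1 (cost 7), row4→col4 (cost 3)
total = 4 + 8 + 1 + 7 + 3 = 23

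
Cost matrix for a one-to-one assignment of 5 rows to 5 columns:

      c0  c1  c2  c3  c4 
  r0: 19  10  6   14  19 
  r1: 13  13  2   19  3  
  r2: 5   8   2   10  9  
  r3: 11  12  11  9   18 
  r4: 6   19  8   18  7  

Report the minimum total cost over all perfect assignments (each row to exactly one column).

optimal assignment: row0→col1 (cost 10), row1→col4 (cost 3), row2→col2 (cost 2), row3→col3 (cost 9), row4→col0 (cost 6)
total = 10 + 3 + 2 + 9 + 6 = 30

Minimum assignment cost: 30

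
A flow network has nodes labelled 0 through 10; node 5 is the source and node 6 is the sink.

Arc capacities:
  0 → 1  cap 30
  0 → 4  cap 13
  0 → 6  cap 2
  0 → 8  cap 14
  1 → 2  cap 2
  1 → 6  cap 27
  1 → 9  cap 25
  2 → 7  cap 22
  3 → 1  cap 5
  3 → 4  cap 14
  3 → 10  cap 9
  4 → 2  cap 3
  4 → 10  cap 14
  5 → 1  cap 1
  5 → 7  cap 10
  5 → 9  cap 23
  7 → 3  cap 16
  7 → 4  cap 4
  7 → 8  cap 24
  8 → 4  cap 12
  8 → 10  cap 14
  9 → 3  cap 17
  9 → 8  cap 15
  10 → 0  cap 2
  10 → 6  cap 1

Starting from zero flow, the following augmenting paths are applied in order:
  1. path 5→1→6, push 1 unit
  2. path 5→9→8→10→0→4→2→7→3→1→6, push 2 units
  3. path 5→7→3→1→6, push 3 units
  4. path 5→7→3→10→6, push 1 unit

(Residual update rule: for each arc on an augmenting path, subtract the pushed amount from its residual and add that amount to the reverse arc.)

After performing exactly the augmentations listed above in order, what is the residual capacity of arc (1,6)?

Residual capacity of (1,6): 21

after path 1 (5→1→6, push 1): res(1,6)=26
after path 2 (5→9→8→10→0→4→2→7→3→1→6, push 2): res(1,6)=24
after path 3 (5→7→3→1→6, push 3): res(1,6)=21
after path 4 (5→7→3→10→6, push 1): res(1,6)=21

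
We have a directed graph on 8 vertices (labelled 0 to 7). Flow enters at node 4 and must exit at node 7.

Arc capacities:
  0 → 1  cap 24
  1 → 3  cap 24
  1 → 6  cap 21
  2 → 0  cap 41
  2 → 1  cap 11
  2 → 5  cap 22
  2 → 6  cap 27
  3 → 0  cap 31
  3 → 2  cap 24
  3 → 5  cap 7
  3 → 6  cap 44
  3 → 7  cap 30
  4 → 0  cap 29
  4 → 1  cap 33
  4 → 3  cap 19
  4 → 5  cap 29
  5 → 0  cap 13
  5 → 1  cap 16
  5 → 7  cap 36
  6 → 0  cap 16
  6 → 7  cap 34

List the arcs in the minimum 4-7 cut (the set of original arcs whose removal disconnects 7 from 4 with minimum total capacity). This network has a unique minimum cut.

augment #1: 4→3→7 push 19
augment #2: 4→5→7 push 29
augment #3: 4→1→3→7 push 11
augment #4: 4→1→6→7 push 21
augment #5: 4→1→3→5→7 push 1
augment #6: 4→0→1→3→5→7 push 6
augment #7: 4→0→1→3→6→7 push 6
max flow = 93; residual-reachable set from 4 gives S-side
cut edges (S→T): {(1,3), (1,6), (4,3), (4,5)} total cap 93

Min-cut arcs: {(1,3), (1,6), (4,3), (4,5)} (total capacity 93)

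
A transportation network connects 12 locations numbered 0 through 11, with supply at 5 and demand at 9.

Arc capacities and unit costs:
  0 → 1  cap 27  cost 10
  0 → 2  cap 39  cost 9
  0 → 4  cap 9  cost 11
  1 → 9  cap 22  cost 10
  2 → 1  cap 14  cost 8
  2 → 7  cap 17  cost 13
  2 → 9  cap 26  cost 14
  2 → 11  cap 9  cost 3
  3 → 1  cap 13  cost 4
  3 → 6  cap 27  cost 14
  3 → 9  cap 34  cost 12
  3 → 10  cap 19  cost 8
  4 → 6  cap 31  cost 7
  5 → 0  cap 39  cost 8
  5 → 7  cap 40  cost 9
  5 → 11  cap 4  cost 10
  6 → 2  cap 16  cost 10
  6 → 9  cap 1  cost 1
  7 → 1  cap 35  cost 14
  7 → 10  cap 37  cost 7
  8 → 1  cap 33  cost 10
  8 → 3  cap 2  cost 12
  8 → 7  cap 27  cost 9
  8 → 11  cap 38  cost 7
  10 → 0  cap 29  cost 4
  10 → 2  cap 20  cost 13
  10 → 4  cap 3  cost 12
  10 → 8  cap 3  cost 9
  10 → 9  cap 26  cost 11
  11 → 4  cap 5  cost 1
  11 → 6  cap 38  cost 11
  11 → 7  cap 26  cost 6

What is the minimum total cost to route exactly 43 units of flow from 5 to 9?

shortest-cost path #1: 5→11→4→6→9 push 1 @ unit cost 19 (adds 19)
shortest-cost path #2: 5→7→10→9 push 26 @ unit cost 27 (adds 702)
shortest-cost path #3: 5→0→1→9 push 16 @ unit cost 28 (adds 448)
total cost = 1169

Minimum cost for 43 units: 1169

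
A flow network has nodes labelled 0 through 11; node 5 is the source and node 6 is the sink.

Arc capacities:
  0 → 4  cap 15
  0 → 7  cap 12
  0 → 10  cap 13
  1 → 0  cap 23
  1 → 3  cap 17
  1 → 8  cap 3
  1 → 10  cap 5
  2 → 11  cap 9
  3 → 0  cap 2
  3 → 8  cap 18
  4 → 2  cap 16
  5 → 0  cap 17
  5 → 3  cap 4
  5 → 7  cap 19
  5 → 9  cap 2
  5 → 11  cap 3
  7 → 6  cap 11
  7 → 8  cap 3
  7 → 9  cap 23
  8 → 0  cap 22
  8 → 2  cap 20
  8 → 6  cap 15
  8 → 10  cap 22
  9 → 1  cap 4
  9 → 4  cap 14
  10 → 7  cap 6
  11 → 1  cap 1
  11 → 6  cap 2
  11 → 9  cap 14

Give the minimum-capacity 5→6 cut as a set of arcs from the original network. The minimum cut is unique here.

Min-cut arcs: {(5,3), (7,6), (7,8), (9,1), (11,1), (11,6)} (total capacity 25)

augment #1: 5→7→6 push 11
augment #2: 5→11→6 push 2
augment #3: 5→3→8→6 push 4
augment #4: 5→7→8→6 push 3
augment #5: 5→9→1→8→6 push 2
augment #6: 5→11→1→8→6 push 1
augment #7: 5→7→9→1→3→8→6 push 2
max flow = 25; residual-reachable set from 5 gives S-side
cut edges (S→T): {(5,3), (7,6), (7,8), (9,1), (11,1), (11,6)} total cap 25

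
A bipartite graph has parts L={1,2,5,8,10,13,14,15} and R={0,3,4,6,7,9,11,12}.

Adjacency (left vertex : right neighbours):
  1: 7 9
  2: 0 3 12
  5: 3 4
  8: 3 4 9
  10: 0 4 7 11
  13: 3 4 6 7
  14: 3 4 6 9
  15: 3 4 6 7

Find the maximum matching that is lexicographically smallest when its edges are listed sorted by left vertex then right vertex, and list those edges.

|M| = 7 (so the lex-smallest maximum matching has 7 edges)
process left vertices in ascending order; for each, take the smallest-labelled available neighbour that still permits 7 edges overall, or leave it unmatched if none does
lex-smallest matching: {1-7, 2-0, 5-3, 8-4, 10-11, 13-6, 14-9}

Lex-smallest maximum matching: {(1,7), (2,0), (5,3), (8,4), (10,11), (13,6), (14,9)}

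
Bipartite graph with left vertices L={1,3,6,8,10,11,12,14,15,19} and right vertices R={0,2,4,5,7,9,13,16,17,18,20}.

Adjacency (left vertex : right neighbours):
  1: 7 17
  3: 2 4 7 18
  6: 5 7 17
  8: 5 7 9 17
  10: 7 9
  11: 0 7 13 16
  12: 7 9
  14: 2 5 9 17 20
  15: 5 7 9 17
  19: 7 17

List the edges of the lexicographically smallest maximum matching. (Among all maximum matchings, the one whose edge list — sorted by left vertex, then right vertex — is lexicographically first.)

|M| = 7 (so the lex-smallest maximum matching has 7 edges)
process left vertices in ascending order; for each, take the smallest-labelled available neighbour that still permits 7 edges overall, or leave it unmatched if none does
lex-smallest matching: {1-7, 3-2, 6-5, 8-9, 11-0, 14-20, 15-17}

Lex-smallest maximum matching: {(1,7), (3,2), (6,5), (8,9), (11,0), (14,20), (15,17)}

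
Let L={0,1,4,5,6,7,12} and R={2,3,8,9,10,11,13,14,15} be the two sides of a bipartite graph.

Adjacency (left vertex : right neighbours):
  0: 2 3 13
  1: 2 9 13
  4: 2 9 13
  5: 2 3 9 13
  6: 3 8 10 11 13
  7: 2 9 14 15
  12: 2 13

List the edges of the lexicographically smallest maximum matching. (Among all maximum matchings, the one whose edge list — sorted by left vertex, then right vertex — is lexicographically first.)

Lex-smallest maximum matching: {(0,2), (1,9), (4,13), (5,3), (6,8), (7,14)}

|M| = 6 (so the lex-smallest maximum matching has 6 edges)
process left vertices in ascending order; for each, take the smallest-labelled available neighbour that still permits 6 edges overall, or leave it unmatched if none does
lex-smallest matching: {0-2, 1-9, 4-13, 5-3, 6-8, 7-14}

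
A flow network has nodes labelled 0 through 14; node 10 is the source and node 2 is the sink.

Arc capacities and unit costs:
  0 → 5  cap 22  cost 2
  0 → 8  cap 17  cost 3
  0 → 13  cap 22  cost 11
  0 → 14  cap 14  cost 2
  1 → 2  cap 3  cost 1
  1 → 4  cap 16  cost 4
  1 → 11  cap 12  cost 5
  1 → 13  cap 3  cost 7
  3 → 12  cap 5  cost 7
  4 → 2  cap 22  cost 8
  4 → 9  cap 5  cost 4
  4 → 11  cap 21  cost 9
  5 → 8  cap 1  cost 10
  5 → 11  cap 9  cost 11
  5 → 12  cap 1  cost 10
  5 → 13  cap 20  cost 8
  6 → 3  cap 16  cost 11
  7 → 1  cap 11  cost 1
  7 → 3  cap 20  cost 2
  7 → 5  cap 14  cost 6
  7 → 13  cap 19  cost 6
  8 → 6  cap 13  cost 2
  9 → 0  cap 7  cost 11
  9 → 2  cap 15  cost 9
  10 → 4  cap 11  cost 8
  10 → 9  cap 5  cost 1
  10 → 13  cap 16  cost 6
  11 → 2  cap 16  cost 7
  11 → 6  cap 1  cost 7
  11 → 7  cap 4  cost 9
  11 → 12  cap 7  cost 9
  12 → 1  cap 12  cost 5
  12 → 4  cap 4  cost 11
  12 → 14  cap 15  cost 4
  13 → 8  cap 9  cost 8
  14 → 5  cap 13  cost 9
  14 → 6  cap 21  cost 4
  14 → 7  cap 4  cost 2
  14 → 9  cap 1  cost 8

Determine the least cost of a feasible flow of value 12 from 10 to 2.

shortest-cost path #1: 10→9→2 push 5 @ unit cost 10 (adds 50)
shortest-cost path #2: 10→4→2 push 7 @ unit cost 16 (adds 112)
total cost = 162

Minimum cost for 12 units: 162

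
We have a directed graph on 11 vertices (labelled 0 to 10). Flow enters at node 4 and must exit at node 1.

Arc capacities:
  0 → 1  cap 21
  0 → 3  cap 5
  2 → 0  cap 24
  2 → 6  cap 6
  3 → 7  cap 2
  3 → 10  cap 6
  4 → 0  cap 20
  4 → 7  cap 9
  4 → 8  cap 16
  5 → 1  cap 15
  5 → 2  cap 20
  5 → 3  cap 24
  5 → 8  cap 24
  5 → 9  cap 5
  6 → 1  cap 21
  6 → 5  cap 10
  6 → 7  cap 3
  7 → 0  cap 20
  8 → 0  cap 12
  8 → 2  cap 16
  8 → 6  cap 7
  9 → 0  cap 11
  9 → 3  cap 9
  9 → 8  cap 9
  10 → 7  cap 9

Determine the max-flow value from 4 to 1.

augment #1: 4→0→1 bottleneck 20, total now 20
augment #2: 4→7→0→1 bottleneck 1, total now 21
augment #3: 4→8→6→1 bottleneck 7, total now 28
augment #4: 4→8→2→6→1 bottleneck 6, total now 34

Maximum flow value: 34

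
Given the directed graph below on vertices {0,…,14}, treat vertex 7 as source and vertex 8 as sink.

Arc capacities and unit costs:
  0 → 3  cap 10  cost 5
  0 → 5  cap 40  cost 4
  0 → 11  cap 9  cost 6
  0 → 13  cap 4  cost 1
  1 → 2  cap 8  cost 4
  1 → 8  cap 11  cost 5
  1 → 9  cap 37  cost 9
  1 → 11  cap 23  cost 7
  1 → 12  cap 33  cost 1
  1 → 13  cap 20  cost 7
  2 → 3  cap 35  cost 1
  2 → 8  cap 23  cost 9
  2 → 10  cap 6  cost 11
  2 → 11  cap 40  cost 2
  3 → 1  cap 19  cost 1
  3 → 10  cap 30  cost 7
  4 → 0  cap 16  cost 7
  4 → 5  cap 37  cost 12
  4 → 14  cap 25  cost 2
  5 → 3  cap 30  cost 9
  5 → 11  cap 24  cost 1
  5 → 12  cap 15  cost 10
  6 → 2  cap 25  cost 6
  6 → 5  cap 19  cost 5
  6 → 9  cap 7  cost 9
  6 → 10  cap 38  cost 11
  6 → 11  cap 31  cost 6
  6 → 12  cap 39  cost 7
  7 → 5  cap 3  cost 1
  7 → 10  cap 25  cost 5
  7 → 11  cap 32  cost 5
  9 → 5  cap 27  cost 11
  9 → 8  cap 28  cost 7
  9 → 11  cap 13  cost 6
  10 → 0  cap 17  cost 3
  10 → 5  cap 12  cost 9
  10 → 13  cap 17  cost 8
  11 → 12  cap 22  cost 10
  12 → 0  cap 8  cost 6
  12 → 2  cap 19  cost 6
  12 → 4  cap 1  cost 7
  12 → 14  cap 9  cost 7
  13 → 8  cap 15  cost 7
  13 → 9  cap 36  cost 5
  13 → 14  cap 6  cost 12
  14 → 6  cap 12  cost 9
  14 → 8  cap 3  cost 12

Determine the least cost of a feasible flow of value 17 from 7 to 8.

Minimum cost for 17 units: 304

shortest-cost path #1: 7→10→0→13→8 push 4 @ unit cost 16 (adds 64)
shortest-cost path #2: 7→5→3→1→8 push 3 @ unit cost 16 (adds 48)
shortest-cost path #3: 7→10→0→3→1→8 push 8 @ unit cost 19 (adds 152)
shortest-cost path #4: 7→10→13→8 push 2 @ unit cost 20 (adds 40)
total cost = 304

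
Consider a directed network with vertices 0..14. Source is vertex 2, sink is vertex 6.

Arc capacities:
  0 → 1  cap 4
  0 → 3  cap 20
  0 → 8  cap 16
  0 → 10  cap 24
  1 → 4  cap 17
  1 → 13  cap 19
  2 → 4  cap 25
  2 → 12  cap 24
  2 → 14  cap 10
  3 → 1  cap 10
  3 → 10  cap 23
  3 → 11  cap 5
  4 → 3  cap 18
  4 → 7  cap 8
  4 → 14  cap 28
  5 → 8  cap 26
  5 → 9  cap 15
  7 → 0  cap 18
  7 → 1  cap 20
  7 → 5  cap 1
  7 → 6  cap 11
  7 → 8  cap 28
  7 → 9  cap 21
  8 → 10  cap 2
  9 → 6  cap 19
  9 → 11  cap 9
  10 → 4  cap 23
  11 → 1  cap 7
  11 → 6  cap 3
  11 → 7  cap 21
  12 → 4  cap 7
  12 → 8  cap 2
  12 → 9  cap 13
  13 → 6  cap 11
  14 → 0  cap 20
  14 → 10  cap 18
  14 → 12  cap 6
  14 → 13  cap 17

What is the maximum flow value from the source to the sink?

Maximum flow value: 37

augment #1: 2→4→7→6 bottleneck 8, total now 8
augment #2: 2→12→9→6 bottleneck 13, total now 21
augment #3: 2→14→13→6 bottleneck 10, total now 31
augment #4: 2→4→3→11→6 bottleneck 3, total now 34
augment #5: 2→4→14→13→6 bottleneck 1, total now 35
augment #6: 2→4→3→11→7→6 bottleneck 2, total now 37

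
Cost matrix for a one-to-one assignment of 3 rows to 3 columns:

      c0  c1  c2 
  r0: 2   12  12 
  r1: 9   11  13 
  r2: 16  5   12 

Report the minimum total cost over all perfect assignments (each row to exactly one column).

optimal assignment: row0→col0 (cost 2), row1→col2 (cost 13), row2→col1 (cost 5)
total = 2 + 13 + 5 = 20

Minimum assignment cost: 20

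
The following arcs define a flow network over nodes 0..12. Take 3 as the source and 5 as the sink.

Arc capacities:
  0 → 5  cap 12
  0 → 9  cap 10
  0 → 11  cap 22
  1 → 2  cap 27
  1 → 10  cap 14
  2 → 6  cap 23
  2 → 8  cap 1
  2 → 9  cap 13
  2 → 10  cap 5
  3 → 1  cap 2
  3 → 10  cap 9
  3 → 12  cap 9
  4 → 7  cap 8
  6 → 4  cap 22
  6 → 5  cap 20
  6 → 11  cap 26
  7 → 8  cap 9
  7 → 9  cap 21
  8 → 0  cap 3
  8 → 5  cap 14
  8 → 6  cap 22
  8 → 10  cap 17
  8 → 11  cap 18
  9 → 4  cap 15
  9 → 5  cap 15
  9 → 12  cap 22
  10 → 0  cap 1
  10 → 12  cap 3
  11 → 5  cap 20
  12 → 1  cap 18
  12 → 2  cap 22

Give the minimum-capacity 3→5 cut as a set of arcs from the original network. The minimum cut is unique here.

augment #1: 3→10→0→5 push 1
augment #2: 3→1→2→6→5 push 2
augment #3: 3→12→2→6→5 push 9
augment #4: 3→10→12→2→6→5 push 3
max flow = 15; residual-reachable set from 3 gives S-side
cut edges (S→T): {(3,1), (3,12), (10,0), (10,12)} total cap 15

Min-cut arcs: {(3,1), (3,12), (10,0), (10,12)} (total capacity 15)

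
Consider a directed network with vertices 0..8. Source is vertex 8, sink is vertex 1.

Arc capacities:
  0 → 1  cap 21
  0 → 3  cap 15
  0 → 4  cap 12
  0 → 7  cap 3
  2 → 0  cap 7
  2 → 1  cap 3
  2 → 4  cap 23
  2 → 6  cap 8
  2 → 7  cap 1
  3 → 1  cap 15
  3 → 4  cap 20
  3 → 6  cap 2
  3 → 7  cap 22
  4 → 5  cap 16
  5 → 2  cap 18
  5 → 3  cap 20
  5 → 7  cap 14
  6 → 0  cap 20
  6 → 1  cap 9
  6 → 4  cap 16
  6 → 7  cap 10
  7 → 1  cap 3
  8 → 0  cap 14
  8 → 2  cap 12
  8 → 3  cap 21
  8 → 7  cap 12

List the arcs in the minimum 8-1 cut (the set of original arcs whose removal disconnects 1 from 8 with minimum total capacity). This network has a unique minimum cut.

augment #1: 8→0→1 push 14
augment #2: 8→2→1 push 3
augment #3: 8→3→1 push 15
augment #4: 8→7→1 push 3
augment #5: 8→2→0→1 push 7
augment #6: 8→2→6→1 push 2
augment #7: 8→3→6→1 push 2
augment #8: 8→3→4→5→2→6→1 push 4
max flow = 50; residual-reachable set from 8 gives S-side
cut edges (S→T): {(7,1), (8,0), (8,2), (8,3)} total cap 50

Min-cut arcs: {(7,1), (8,0), (8,2), (8,3)} (total capacity 50)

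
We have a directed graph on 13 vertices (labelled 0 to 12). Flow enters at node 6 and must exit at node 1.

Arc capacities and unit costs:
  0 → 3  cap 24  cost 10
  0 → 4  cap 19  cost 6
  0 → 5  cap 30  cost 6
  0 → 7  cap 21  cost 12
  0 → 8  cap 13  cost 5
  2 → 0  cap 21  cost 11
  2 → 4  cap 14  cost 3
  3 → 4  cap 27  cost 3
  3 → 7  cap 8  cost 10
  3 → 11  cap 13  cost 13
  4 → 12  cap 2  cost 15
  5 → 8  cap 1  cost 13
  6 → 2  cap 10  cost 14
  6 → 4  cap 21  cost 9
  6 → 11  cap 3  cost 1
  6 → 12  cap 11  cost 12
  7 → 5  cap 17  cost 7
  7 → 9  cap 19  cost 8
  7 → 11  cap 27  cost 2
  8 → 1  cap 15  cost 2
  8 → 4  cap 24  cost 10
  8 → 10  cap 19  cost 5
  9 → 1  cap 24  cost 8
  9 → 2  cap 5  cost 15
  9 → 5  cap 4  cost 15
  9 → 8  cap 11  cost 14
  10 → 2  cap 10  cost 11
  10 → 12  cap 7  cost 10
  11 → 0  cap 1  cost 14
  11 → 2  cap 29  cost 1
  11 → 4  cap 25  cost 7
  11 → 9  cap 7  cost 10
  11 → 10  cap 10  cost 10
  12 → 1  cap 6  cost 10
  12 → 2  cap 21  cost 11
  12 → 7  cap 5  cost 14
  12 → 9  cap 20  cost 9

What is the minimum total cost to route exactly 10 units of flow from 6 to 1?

Minimum cost for 10 units: 218

shortest-cost path #1: 6→11→9→1 push 3 @ unit cost 19 (adds 57)
shortest-cost path #2: 6→12→1 push 6 @ unit cost 22 (adds 132)
shortest-cost path #3: 6→12→9→1 push 1 @ unit cost 29 (adds 29)
total cost = 218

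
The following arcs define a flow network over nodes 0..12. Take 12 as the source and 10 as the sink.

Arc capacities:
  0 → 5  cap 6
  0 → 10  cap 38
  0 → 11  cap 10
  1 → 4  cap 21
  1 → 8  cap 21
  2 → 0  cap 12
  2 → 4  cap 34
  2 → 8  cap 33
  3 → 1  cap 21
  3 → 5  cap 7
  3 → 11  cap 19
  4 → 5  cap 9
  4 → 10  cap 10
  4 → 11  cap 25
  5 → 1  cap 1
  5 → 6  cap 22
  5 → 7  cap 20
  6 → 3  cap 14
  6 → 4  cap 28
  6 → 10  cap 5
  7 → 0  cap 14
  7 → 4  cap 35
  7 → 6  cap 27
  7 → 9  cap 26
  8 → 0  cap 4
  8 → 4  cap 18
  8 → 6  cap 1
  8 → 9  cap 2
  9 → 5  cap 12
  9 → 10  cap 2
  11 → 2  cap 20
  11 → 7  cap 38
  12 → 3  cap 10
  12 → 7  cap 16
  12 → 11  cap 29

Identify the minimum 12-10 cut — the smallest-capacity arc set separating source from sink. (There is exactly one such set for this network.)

Min-cut arcs: {(2,0), (4,10), (6,10), (7,0), (8,0), (9,10)} (total capacity 47)

augment #1: 12→7→0→10 push 14
augment #2: 12→7→4→10 push 2
augment #3: 12→3→1→4→10 push 8
augment #4: 12→3→5→6→10 push 2
augment #5: 12→11→2→0→10 push 12
augment #6: 12→11→7→6→10 push 3
augment #7: 12→11→7→9→10 push 2
augment #8: 12→11→2→8→0→10 push 4
max flow = 47; residual-reachable set from 12 gives S-side
cut edges (S→T): {(2,0), (4,10), (6,10), (7,0), (8,0), (9,10)} total cap 47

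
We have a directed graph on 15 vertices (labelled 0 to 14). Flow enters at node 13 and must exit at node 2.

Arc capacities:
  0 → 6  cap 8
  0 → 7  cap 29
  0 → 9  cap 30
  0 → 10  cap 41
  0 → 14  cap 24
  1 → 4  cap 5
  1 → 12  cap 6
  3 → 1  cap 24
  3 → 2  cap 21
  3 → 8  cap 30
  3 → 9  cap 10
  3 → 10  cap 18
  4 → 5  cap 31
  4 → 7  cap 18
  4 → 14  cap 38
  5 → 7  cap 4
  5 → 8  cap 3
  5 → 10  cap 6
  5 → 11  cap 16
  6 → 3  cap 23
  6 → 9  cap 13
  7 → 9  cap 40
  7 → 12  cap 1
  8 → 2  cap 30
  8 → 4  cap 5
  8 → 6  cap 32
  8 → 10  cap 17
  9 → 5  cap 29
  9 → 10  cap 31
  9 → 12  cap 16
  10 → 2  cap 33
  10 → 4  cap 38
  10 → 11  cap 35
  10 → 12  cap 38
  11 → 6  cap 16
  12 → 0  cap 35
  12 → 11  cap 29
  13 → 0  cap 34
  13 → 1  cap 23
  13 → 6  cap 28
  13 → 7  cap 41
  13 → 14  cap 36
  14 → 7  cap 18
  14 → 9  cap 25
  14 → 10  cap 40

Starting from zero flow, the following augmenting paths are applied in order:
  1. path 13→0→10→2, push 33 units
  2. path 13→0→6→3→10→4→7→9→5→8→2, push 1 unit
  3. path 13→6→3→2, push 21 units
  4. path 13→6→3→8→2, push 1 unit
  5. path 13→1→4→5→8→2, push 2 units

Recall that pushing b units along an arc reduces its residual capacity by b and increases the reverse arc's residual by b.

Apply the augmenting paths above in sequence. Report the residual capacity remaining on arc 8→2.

after path 1 (13→0→10→2, push 33): res(8,2)=30
after path 2 (13→0→6→3→10→4→7→9→5→8→2, push 1): res(8,2)=29
after path 3 (13→6→3→2, push 21): res(8,2)=29
after path 4 (13→6→3→8→2, push 1): res(8,2)=28
after path 5 (13→1→4→5→8→2, push 2): res(8,2)=26

Residual capacity of (8,2): 26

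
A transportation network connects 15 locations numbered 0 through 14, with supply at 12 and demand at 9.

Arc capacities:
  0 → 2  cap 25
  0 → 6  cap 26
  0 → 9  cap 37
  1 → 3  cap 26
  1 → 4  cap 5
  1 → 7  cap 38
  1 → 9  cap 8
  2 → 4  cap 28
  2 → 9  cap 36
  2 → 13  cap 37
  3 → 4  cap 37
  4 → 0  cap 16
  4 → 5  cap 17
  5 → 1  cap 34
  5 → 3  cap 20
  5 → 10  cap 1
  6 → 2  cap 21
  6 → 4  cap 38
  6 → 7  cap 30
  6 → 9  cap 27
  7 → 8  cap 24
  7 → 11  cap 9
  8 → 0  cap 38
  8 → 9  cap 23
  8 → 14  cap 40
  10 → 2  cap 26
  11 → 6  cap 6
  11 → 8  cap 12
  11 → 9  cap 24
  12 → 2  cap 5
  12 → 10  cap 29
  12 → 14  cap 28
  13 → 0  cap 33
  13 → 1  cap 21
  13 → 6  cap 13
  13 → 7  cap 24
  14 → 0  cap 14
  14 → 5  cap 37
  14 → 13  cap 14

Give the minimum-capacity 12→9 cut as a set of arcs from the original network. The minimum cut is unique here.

Min-cut arcs: {(10,2), (12,2), (12,14)} (total capacity 59)

augment #1: 12→2→9 push 5
augment #2: 12→10→2→9 push 26
augment #3: 12→14→0→9 push 14
augment #4: 12→14→5→1→9 push 8
augment #5: 12→14→13→0→9 push 6
max flow = 59; residual-reachable set from 12 gives S-side
cut edges (S→T): {(10,2), (12,2), (12,14)} total cap 59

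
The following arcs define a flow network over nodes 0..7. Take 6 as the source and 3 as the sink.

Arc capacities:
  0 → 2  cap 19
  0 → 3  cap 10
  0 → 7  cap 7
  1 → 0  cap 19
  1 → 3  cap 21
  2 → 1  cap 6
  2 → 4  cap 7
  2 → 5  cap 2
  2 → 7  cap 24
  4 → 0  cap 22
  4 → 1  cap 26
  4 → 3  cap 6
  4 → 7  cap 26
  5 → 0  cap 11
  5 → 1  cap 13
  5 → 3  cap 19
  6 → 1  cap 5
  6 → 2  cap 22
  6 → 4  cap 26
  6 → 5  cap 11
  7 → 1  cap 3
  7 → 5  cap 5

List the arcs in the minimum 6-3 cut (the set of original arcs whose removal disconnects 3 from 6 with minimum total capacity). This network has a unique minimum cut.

Min-cut arcs: {(0,3), (1,3), (2,5), (4,3), (6,5), (7,5)} (total capacity 55)

augment #1: 6→1→3 push 5
augment #2: 6→4→3 push 6
augment #3: 6→5→3 push 11
augment #4: 6→2→1→3 push 6
augment #5: 6→2→5→3 push 2
augment #6: 6→4→0→3 push 10
augment #7: 6→4→1→3 push 10
augment #8: 6→2→7→5→3 push 5
max flow = 55; residual-reachable set from 6 gives S-side
cut edges (S→T): {(0,3), (1,3), (2,5), (4,3), (6,5), (7,5)} total cap 55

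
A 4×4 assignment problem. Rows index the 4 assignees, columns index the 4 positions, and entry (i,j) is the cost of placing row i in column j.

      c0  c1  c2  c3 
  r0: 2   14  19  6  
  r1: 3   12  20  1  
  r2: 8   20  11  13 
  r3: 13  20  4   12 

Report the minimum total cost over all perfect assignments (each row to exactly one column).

one of 2 optimal assignments: row0→col0 (cost 2), row1→col3 (cost 1), row2→col1 (cost 20), row3→col2 (cost 4)
total = 2 + 1 + 20 + 4 = 27

Minimum assignment cost: 27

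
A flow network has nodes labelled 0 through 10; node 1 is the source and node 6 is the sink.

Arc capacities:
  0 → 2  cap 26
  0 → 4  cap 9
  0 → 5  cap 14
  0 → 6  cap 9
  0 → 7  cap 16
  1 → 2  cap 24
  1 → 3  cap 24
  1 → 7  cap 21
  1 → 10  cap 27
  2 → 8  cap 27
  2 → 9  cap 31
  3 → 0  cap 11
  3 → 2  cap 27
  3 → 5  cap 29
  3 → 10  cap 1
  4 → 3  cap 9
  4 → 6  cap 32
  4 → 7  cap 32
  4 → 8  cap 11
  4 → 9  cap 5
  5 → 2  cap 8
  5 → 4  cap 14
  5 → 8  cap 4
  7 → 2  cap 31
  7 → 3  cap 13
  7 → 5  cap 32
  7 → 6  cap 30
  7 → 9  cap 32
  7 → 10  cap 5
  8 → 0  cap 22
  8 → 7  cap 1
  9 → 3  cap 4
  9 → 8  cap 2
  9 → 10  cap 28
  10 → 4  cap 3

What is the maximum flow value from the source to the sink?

augment #1: 1→7→6 bottleneck 21, total now 21
augment #2: 1→3→0→6 bottleneck 9, total now 30
augment #3: 1→10→4→6 bottleneck 3, total now 33
augment #4: 1→2→8→7→6 bottleneck 1, total now 34
augment #5: 1→3→0→4→6 bottleneck 2, total now 36
augment #6: 1→3→5→4→6 bottleneck 13, total now 49
augment #7: 1→2→8→0→4→6 bottleneck 7, total now 56
augment #8: 1→2→8→0→7→6 bottleneck 8, total now 64
augment #9: 1→2→8→0→5→4→6 bottleneck 1, total now 65

Maximum flow value: 65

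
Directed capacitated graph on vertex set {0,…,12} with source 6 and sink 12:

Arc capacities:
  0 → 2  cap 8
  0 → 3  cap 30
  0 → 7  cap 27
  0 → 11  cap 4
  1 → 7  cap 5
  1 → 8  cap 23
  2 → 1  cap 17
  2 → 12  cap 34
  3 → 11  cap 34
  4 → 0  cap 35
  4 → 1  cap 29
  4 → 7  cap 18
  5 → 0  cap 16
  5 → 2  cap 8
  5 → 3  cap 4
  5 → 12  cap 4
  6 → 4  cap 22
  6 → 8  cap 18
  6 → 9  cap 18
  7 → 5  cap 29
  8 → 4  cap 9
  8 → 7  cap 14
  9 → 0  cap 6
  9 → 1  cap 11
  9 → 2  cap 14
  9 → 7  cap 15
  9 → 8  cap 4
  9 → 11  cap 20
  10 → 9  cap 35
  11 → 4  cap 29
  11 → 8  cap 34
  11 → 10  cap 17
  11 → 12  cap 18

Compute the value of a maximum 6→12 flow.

Maximum flow value: 52

augment #1: 6→9→2→12 bottleneck 14, total now 14
augment #2: 6→9→11→12 bottleneck 4, total now 18
augment #3: 6→4→0→2→12 bottleneck 8, total now 26
augment #4: 6→4→0→11→12 bottleneck 4, total now 30
augment #5: 6→4→7→5→12 bottleneck 4, total now 34
augment #6: 6→4→0→3→11→12 bottleneck 6, total now 40
augment #7: 6→8→7→5→2→12 bottleneck 8, total now 48
augment #8: 6→8→4→0→3→11→12 bottleneck 4, total now 52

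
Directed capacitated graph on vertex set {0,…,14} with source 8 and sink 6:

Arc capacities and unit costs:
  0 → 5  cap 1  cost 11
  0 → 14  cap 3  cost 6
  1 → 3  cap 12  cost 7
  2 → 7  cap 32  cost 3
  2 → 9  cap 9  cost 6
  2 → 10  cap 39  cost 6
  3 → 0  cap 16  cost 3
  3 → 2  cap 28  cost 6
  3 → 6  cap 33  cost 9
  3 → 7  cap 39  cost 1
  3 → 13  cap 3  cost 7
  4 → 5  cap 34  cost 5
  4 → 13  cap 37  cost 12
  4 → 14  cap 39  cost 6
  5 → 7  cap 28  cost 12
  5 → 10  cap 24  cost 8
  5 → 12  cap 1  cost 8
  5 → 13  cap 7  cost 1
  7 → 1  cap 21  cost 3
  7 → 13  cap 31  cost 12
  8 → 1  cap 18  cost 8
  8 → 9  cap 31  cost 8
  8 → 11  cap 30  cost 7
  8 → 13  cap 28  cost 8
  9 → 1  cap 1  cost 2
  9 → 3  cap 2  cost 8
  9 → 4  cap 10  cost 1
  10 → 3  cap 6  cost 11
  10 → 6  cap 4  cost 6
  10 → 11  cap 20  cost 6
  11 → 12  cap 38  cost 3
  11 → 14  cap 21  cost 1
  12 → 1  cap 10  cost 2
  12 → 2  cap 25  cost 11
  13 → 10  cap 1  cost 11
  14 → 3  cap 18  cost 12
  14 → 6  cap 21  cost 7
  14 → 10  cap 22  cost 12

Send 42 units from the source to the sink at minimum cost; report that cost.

shortest-cost path #1: 8→11→14→6 push 21 @ unit cost 15 (adds 315)
shortest-cost path #2: 8→1→3→6 push 12 @ unit cost 24 (adds 288)
shortest-cost path #3: 8→9→3→6 push 2 @ unit cost 25 (adds 50)
shortest-cost path #4: 8→13→10→6 push 1 @ unit cost 25 (adds 25)
shortest-cost path #5: 8→9→4→5→10→6 push 3 @ unit cost 28 (adds 84)
shortest-cost path #6: 8→9→4→14→3→6 push 3 @ unit cost 36 (adds 108)
total cost = 870

Minimum cost for 42 units: 870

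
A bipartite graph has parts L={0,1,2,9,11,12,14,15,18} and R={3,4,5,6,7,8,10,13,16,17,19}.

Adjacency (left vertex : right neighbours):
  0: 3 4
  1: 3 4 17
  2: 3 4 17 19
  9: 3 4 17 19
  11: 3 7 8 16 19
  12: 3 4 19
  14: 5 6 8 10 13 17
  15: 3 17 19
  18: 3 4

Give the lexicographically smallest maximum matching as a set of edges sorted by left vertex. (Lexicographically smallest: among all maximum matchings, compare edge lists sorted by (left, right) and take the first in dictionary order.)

|M| = 6 (so the lex-smallest maximum matching has 6 edges)
process left vertices in ascending order; for each, take the smallest-labelled available neighbour that still permits 6 edges overall, or leave it unmatched if none does
lex-smallest matching: {0-3, 1-4, 2-17, 9-19, 11-7, 14-5}

Lex-smallest maximum matching: {(0,3), (1,4), (2,17), (9,19), (11,7), (14,5)}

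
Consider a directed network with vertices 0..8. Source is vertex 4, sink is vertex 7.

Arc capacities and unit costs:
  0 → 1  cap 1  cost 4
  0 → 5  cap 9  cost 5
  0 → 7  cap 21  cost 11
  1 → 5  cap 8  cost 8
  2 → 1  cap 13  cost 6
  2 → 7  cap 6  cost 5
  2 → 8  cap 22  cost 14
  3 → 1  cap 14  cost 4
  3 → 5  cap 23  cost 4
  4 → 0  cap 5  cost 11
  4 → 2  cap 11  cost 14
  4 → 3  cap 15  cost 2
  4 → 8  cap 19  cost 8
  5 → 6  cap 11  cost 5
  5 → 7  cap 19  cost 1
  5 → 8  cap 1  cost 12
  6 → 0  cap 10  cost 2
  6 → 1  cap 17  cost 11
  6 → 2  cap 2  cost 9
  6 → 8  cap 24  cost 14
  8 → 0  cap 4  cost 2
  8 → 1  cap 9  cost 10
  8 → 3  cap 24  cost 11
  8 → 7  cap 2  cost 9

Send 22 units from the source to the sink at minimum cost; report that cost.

Minimum cost for 22 units: 222

shortest-cost path #1: 4→3→5→7 push 15 @ unit cost 7 (adds 105)
shortest-cost path #2: 4→8→0→5→7 push 4 @ unit cost 16 (adds 64)
shortest-cost path #3: 4→8→7 push 2 @ unit cost 17 (adds 34)
shortest-cost path #4: 4→2→7 push 1 @ unit cost 19 (adds 19)
total cost = 222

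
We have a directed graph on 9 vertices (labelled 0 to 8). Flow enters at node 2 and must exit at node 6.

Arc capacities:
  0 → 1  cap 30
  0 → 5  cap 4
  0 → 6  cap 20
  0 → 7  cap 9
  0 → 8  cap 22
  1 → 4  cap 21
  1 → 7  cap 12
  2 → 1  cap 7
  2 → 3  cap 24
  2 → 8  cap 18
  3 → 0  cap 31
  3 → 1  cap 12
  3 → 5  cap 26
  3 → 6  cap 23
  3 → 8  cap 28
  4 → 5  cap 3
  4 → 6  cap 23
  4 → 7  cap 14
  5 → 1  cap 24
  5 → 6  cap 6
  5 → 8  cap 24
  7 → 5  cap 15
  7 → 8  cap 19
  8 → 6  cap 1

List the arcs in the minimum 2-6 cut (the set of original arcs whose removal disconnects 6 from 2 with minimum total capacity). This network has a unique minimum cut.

augment #1: 2→3→6 push 23
augment #2: 2→8→6 push 1
augment #3: 2→1→4→6 push 7
augment #4: 2→3→0→6 push 1
max flow = 32; residual-reachable set from 2 gives S-side
cut edges (S→T): {(2,1), (2,3), (8,6)} total cap 32

Min-cut arcs: {(2,1), (2,3), (8,6)} (total capacity 32)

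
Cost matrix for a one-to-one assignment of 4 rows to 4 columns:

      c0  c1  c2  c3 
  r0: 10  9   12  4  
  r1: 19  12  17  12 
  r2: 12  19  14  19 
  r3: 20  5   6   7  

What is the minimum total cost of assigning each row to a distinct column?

optimal assignment: row0→col3 (cost 4), row1→col1 (cost 12), row2→col0 (cost 12), row3→col2 (cost 6)
total = 4 + 12 + 12 + 6 = 34

Minimum assignment cost: 34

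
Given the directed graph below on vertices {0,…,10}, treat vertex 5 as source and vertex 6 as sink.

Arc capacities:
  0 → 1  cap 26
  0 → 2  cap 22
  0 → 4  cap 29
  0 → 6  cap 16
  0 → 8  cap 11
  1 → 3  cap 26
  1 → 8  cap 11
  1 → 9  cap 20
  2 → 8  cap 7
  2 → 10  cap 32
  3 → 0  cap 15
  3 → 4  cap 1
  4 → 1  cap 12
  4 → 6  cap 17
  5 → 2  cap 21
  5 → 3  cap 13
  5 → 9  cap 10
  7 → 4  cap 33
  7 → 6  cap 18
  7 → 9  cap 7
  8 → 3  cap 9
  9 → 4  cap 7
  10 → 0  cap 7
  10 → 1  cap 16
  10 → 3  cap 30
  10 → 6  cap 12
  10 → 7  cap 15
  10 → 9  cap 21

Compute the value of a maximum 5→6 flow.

Maximum flow value: 41

augment #1: 5→2→10→6 bottleneck 12, total now 12
augment #2: 5→3→0→6 bottleneck 13, total now 25
augment #3: 5→9→4→6 bottleneck 7, total now 32
augment #4: 5→2→10→0→6 bottleneck 3, total now 35
augment #5: 5→2→10→7→6 bottleneck 6, total now 41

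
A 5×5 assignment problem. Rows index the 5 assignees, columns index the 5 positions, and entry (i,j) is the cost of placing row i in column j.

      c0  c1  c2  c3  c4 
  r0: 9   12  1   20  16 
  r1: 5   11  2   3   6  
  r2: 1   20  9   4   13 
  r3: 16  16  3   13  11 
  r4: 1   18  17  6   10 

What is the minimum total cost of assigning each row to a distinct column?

optimal assignment: row0→col1 (cost 12), row1→col4 (cost 6), row2→col3 (cost 4), row3→col2 (cost 3), row4→col0 (cost 1)
total = 12 + 6 + 4 + 3 + 1 = 26

Minimum assignment cost: 26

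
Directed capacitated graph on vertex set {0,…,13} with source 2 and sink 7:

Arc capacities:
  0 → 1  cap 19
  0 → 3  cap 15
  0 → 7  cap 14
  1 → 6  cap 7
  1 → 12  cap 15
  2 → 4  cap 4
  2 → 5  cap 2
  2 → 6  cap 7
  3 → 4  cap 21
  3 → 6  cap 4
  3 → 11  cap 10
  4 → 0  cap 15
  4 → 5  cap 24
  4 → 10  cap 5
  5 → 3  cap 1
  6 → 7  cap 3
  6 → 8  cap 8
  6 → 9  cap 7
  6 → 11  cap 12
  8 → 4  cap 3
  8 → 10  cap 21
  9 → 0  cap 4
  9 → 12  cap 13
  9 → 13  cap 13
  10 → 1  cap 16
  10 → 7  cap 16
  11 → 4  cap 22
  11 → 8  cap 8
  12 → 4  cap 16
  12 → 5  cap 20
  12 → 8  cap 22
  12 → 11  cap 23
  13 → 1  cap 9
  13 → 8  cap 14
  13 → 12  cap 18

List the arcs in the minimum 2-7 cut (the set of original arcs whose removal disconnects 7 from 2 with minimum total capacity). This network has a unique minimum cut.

Min-cut arcs: {(2,4), (2,6), (5,3)} (total capacity 12)

augment #1: 2→6→7 push 3
augment #2: 2→4→0→7 push 4
augment #3: 2→6→8→10→7 push 4
augment #4: 2→5→3→4→0→7 push 1
max flow = 12; residual-reachable set from 2 gives S-side
cut edges (S→T): {(2,4), (2,6), (5,3)} total cap 12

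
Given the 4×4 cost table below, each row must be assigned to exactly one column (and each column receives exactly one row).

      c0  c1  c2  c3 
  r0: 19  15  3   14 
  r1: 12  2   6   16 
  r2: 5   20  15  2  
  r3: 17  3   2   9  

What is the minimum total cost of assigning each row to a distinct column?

optimal assignment: row0→col2 (cost 3), row1→col1 (cost 2), row2→col0 (cost 5), row3→col3 (cost 9)
total = 3 + 2 + 5 + 9 = 19

Minimum assignment cost: 19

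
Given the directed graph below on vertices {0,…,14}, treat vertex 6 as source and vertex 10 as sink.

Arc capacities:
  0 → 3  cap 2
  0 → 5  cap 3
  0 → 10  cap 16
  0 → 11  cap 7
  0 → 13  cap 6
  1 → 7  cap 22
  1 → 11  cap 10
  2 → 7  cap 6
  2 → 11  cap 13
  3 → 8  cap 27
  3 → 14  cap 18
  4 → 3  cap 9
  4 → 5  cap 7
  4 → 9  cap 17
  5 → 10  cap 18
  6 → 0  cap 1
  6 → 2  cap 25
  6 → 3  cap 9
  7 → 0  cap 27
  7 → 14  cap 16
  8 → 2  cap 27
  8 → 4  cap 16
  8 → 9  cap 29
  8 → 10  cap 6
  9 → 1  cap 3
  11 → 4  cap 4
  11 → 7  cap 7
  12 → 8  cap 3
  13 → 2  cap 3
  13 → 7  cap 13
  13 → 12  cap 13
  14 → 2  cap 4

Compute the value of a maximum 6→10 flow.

augment #1: 6→0→10 bottleneck 1, total now 1
augment #2: 6→3→8→10 bottleneck 6, total now 7
augment #3: 6→2→7→0→10 bottleneck 6, total now 13
augment #4: 6→2→11→4→5→10 bottleneck 4, total now 17
augment #5: 6→2→11→7→0→10 bottleneck 7, total now 24
augment #6: 6→3→8→4→5→10 bottleneck 3, total now 27

Maximum flow value: 27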